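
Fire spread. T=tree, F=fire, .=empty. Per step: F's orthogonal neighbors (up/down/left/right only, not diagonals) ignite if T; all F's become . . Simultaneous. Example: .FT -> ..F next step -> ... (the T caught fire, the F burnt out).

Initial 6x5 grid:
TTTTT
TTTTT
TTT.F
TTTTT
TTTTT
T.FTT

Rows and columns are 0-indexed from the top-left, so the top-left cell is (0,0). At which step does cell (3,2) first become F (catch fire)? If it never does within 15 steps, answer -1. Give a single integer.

Step 1: cell (3,2)='T' (+4 fires, +2 burnt)
Step 2: cell (3,2)='F' (+8 fires, +4 burnt)
  -> target ignites at step 2
Step 3: cell (3,2)='.' (+5 fires, +8 burnt)
Step 4: cell (3,2)='.' (+5 fires, +5 burnt)
Step 5: cell (3,2)='.' (+3 fires, +5 burnt)
Step 6: cell (3,2)='.' (+1 fires, +3 burnt)
Step 7: cell (3,2)='.' (+0 fires, +1 burnt)
  fire out at step 7

2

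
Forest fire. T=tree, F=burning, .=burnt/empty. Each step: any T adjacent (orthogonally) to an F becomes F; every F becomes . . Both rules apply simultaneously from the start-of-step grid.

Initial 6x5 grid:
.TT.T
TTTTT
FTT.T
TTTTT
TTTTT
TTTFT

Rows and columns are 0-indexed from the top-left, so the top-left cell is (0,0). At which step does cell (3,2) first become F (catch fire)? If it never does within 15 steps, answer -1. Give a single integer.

Step 1: cell (3,2)='T' (+6 fires, +2 burnt)
Step 2: cell (3,2)='T' (+8 fires, +6 burnt)
Step 3: cell (3,2)='F' (+6 fires, +8 burnt)
  -> target ignites at step 3
Step 4: cell (3,2)='.' (+3 fires, +6 burnt)
Step 5: cell (3,2)='.' (+1 fires, +3 burnt)
Step 6: cell (3,2)='.' (+1 fires, +1 burnt)
Step 7: cell (3,2)='.' (+0 fires, +1 burnt)
  fire out at step 7

3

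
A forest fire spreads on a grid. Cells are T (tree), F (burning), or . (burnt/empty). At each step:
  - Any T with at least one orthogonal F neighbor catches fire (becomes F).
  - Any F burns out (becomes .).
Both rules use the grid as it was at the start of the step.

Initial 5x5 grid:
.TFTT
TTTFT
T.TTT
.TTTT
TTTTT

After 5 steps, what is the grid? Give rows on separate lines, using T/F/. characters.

Step 1: 5 trees catch fire, 2 burn out
  .F.FT
  TTF.F
  T.TFT
  .TTTT
  TTTTT
Step 2: 5 trees catch fire, 5 burn out
  ....F
  TF...
  T.F.F
  .TTFT
  TTTTT
Step 3: 4 trees catch fire, 5 burn out
  .....
  F....
  T....
  .TF.F
  TTTFT
Step 4: 4 trees catch fire, 4 burn out
  .....
  .....
  F....
  .F...
  TTF.F
Step 5: 1 trees catch fire, 4 burn out
  .....
  .....
  .....
  .....
  TF...

.....
.....
.....
.....
TF...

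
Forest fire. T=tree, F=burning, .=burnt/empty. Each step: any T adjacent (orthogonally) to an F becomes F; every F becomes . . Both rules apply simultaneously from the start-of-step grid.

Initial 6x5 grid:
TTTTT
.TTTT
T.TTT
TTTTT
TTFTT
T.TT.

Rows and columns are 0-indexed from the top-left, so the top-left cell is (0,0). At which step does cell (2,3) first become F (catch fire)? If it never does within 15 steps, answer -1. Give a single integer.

Step 1: cell (2,3)='T' (+4 fires, +1 burnt)
Step 2: cell (2,3)='T' (+6 fires, +4 burnt)
Step 3: cell (2,3)='F' (+5 fires, +6 burnt)
  -> target ignites at step 3
Step 4: cell (2,3)='.' (+5 fires, +5 burnt)
Step 5: cell (2,3)='.' (+3 fires, +5 burnt)
Step 6: cell (2,3)='.' (+2 fires, +3 burnt)
Step 7: cell (2,3)='.' (+0 fires, +2 burnt)
  fire out at step 7

3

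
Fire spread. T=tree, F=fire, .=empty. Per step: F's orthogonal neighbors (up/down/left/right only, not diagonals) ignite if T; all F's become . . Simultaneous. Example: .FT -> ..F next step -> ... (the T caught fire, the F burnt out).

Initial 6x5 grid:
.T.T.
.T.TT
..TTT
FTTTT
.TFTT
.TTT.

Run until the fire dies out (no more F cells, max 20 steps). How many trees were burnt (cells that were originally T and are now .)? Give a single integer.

Answer: 16

Derivation:
Step 1: +5 fires, +2 burnt (F count now 5)
Step 2: +5 fires, +5 burnt (F count now 5)
Step 3: +2 fires, +5 burnt (F count now 2)
Step 4: +2 fires, +2 burnt (F count now 2)
Step 5: +2 fires, +2 burnt (F count now 2)
Step 6: +0 fires, +2 burnt (F count now 0)
Fire out after step 6
Initially T: 18, now '.': 28
Total burnt (originally-T cells now '.'): 16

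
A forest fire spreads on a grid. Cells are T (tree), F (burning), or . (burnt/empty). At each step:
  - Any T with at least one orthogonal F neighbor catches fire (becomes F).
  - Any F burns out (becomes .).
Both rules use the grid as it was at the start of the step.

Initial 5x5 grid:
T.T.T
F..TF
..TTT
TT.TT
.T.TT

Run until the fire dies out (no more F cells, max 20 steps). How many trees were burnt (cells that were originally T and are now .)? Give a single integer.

Step 1: +4 fires, +2 burnt (F count now 4)
Step 2: +2 fires, +4 burnt (F count now 2)
Step 3: +3 fires, +2 burnt (F count now 3)
Step 4: +1 fires, +3 burnt (F count now 1)
Step 5: +0 fires, +1 burnt (F count now 0)
Fire out after step 5
Initially T: 14, now '.': 21
Total burnt (originally-T cells now '.'): 10

Answer: 10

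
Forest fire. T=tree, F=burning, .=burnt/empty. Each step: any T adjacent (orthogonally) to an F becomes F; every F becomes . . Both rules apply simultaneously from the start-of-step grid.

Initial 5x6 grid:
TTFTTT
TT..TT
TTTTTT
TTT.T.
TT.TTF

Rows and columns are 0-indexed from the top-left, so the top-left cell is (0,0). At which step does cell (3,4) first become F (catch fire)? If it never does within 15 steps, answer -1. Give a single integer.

Step 1: cell (3,4)='T' (+3 fires, +2 burnt)
Step 2: cell (3,4)='F' (+5 fires, +3 burnt)
  -> target ignites at step 2
Step 3: cell (3,4)='.' (+5 fires, +5 burnt)
Step 4: cell (3,4)='.' (+6 fires, +5 burnt)
Step 5: cell (3,4)='.' (+3 fires, +6 burnt)
Step 6: cell (3,4)='.' (+1 fires, +3 burnt)
Step 7: cell (3,4)='.' (+0 fires, +1 burnt)
  fire out at step 7

2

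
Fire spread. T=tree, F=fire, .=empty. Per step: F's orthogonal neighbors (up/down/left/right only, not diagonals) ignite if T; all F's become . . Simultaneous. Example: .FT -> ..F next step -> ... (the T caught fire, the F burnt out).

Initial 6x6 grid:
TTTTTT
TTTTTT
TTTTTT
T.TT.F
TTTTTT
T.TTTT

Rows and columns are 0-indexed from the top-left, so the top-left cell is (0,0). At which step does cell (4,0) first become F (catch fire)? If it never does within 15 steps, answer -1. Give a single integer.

Step 1: cell (4,0)='T' (+2 fires, +1 burnt)
Step 2: cell (4,0)='T' (+4 fires, +2 burnt)
Step 3: cell (4,0)='T' (+5 fires, +4 burnt)
Step 4: cell (4,0)='T' (+6 fires, +5 burnt)
Step 5: cell (4,0)='T' (+6 fires, +6 burnt)
Step 6: cell (4,0)='F' (+4 fires, +6 burnt)
  -> target ignites at step 6
Step 7: cell (4,0)='.' (+4 fires, +4 burnt)
Step 8: cell (4,0)='.' (+1 fires, +4 burnt)
Step 9: cell (4,0)='.' (+0 fires, +1 burnt)
  fire out at step 9

6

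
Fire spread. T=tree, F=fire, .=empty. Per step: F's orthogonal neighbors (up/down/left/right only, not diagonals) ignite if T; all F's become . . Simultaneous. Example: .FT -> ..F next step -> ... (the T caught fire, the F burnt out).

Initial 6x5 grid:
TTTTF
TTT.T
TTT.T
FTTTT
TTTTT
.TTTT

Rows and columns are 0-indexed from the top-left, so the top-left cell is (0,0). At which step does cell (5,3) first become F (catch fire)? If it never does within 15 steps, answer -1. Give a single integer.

Step 1: cell (5,3)='T' (+5 fires, +2 burnt)
Step 2: cell (5,3)='T' (+6 fires, +5 burnt)
Step 3: cell (5,3)='T' (+9 fires, +6 burnt)
Step 4: cell (5,3)='T' (+3 fires, +9 burnt)
Step 5: cell (5,3)='F' (+2 fires, +3 burnt)
  -> target ignites at step 5
Step 6: cell (5,3)='.' (+0 fires, +2 burnt)
  fire out at step 6

5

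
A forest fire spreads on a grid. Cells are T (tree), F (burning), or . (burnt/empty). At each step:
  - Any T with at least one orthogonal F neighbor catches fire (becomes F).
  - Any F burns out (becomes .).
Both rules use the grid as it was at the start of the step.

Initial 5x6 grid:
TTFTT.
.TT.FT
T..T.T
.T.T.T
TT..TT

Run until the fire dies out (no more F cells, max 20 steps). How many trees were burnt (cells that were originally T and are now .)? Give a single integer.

Step 1: +5 fires, +2 burnt (F count now 5)
Step 2: +3 fires, +5 burnt (F count now 3)
Step 3: +1 fires, +3 burnt (F count now 1)
Step 4: +1 fires, +1 burnt (F count now 1)
Step 5: +1 fires, +1 burnt (F count now 1)
Step 6: +0 fires, +1 burnt (F count now 0)
Fire out after step 6
Initially T: 17, now '.': 24
Total burnt (originally-T cells now '.'): 11

Answer: 11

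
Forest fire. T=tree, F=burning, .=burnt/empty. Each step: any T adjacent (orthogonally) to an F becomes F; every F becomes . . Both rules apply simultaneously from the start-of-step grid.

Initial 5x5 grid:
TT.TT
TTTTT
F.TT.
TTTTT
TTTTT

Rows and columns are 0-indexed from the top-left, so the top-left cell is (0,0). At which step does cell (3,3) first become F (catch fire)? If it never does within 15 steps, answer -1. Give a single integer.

Step 1: cell (3,3)='T' (+2 fires, +1 burnt)
Step 2: cell (3,3)='T' (+4 fires, +2 burnt)
Step 3: cell (3,3)='T' (+4 fires, +4 burnt)
Step 4: cell (3,3)='F' (+4 fires, +4 burnt)
  -> target ignites at step 4
Step 5: cell (3,3)='.' (+5 fires, +4 burnt)
Step 6: cell (3,3)='.' (+2 fires, +5 burnt)
Step 7: cell (3,3)='.' (+0 fires, +2 burnt)
  fire out at step 7

4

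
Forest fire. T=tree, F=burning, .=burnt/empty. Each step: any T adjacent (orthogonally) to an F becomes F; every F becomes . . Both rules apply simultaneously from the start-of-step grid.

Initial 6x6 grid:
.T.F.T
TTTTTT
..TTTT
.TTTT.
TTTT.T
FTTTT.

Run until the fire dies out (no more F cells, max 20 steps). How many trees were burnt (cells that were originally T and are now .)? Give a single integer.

Answer: 24

Derivation:
Step 1: +3 fires, +2 burnt (F count now 3)
Step 2: +5 fires, +3 burnt (F count now 5)
Step 3: +8 fires, +5 burnt (F count now 8)
Step 4: +8 fires, +8 burnt (F count now 8)
Step 5: +0 fires, +8 burnt (F count now 0)
Fire out after step 5
Initially T: 25, now '.': 35
Total burnt (originally-T cells now '.'): 24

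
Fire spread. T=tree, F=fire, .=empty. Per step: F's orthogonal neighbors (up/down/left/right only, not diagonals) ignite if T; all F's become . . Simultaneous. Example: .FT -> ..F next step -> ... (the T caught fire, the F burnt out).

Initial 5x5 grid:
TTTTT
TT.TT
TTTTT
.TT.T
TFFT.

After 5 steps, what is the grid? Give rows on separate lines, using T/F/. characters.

Step 1: 4 trees catch fire, 2 burn out
  TTTTT
  TT.TT
  TTTTT
  .FF.T
  F..F.
Step 2: 2 trees catch fire, 4 burn out
  TTTTT
  TT.TT
  TFFTT
  ....T
  .....
Step 3: 3 trees catch fire, 2 burn out
  TTTTT
  TF.TT
  F..FT
  ....T
  .....
Step 4: 4 trees catch fire, 3 burn out
  TFTTT
  F..FT
  ....F
  ....T
  .....
Step 5: 5 trees catch fire, 4 burn out
  F.FFT
  ....F
  .....
  ....F
  .....

F.FFT
....F
.....
....F
.....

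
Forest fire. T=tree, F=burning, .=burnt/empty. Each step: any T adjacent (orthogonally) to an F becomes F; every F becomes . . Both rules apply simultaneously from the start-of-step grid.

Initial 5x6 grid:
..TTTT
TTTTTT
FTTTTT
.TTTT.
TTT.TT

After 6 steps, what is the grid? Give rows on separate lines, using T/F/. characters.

Step 1: 2 trees catch fire, 1 burn out
  ..TTTT
  FTTTTT
  .FTTTT
  .TTTT.
  TTT.TT
Step 2: 3 trees catch fire, 2 burn out
  ..TTTT
  .FTTTT
  ..FTTT
  .FTTT.
  TTT.TT
Step 3: 4 trees catch fire, 3 burn out
  ..TTTT
  ..FTTT
  ...FTT
  ..FTT.
  TFT.TT
Step 4: 6 trees catch fire, 4 burn out
  ..FTTT
  ...FTT
  ....FT
  ...FT.
  F.F.TT
Step 5: 4 trees catch fire, 6 burn out
  ...FTT
  ....FT
  .....F
  ....F.
  ....TT
Step 6: 3 trees catch fire, 4 burn out
  ....FT
  .....F
  ......
  ......
  ....FT

....FT
.....F
......
......
....FT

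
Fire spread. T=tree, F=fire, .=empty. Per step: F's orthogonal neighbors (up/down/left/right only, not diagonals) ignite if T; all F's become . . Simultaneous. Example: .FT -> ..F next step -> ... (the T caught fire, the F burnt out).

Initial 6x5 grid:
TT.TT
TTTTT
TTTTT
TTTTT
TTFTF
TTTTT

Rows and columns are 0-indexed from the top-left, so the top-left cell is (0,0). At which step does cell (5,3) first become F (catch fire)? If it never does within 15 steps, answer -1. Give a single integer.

Step 1: cell (5,3)='T' (+6 fires, +2 burnt)
Step 2: cell (5,3)='F' (+7 fires, +6 burnt)
  -> target ignites at step 2
Step 3: cell (5,3)='.' (+6 fires, +7 burnt)
Step 4: cell (5,3)='.' (+4 fires, +6 burnt)
Step 5: cell (5,3)='.' (+3 fires, +4 burnt)
Step 6: cell (5,3)='.' (+1 fires, +3 burnt)
Step 7: cell (5,3)='.' (+0 fires, +1 burnt)
  fire out at step 7

2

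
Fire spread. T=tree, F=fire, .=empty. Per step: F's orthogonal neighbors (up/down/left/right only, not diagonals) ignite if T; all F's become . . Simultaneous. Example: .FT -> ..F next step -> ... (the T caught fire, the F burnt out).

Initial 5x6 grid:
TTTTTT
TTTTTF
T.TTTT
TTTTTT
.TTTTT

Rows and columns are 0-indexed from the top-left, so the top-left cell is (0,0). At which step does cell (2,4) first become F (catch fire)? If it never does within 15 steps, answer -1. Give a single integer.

Step 1: cell (2,4)='T' (+3 fires, +1 burnt)
Step 2: cell (2,4)='F' (+4 fires, +3 burnt)
  -> target ignites at step 2
Step 3: cell (2,4)='.' (+5 fires, +4 burnt)
Step 4: cell (2,4)='.' (+5 fires, +5 burnt)
Step 5: cell (2,4)='.' (+4 fires, +5 burnt)
Step 6: cell (2,4)='.' (+4 fires, +4 burnt)
Step 7: cell (2,4)='.' (+2 fires, +4 burnt)
Step 8: cell (2,4)='.' (+0 fires, +2 burnt)
  fire out at step 8

2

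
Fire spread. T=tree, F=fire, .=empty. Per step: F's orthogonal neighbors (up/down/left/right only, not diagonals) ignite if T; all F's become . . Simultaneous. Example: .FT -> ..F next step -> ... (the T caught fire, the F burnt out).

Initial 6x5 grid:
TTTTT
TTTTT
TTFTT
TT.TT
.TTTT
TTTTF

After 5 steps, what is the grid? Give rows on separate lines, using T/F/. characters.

Step 1: 5 trees catch fire, 2 burn out
  TTTTT
  TTFTT
  TF.FT
  TT.TT
  .TTTF
  TTTF.
Step 2: 10 trees catch fire, 5 burn out
  TTFTT
  TF.FT
  F...F
  TF.FF
  .TTF.
  TTF..
Step 3: 8 trees catch fire, 10 burn out
  TF.FT
  F...F
  .....
  F....
  .FF..
  TF...
Step 4: 3 trees catch fire, 8 burn out
  F...F
  .....
  .....
  .....
  .....
  F....
Step 5: 0 trees catch fire, 3 burn out
  .....
  .....
  .....
  .....
  .....
  .....

.....
.....
.....
.....
.....
.....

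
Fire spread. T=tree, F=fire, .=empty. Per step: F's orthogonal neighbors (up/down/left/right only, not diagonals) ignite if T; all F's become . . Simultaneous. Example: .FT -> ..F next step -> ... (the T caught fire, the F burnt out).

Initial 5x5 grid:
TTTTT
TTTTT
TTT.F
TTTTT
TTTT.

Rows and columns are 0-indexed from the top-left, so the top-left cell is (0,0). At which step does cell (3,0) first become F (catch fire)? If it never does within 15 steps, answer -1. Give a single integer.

Step 1: cell (3,0)='T' (+2 fires, +1 burnt)
Step 2: cell (3,0)='T' (+3 fires, +2 burnt)
Step 3: cell (3,0)='T' (+4 fires, +3 burnt)
Step 4: cell (3,0)='T' (+5 fires, +4 burnt)
Step 5: cell (3,0)='F' (+5 fires, +5 burnt)
  -> target ignites at step 5
Step 6: cell (3,0)='.' (+3 fires, +5 burnt)
Step 7: cell (3,0)='.' (+0 fires, +3 burnt)
  fire out at step 7

5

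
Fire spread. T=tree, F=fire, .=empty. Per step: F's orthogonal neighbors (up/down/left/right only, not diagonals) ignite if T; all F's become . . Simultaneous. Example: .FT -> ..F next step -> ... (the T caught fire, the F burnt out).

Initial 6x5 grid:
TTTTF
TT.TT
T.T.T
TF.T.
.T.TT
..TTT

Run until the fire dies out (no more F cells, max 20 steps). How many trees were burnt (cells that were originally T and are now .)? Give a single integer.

Step 1: +4 fires, +2 burnt (F count now 4)
Step 2: +4 fires, +4 burnt (F count now 4)
Step 3: +2 fires, +4 burnt (F count now 2)
Step 4: +2 fires, +2 burnt (F count now 2)
Step 5: +0 fires, +2 burnt (F count now 0)
Fire out after step 5
Initially T: 19, now '.': 23
Total burnt (originally-T cells now '.'): 12

Answer: 12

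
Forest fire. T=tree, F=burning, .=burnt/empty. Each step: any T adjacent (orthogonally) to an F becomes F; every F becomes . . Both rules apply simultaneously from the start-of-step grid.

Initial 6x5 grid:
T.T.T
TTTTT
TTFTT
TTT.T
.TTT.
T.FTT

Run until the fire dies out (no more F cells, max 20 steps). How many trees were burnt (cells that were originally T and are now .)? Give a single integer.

Answer: 21

Derivation:
Step 1: +6 fires, +2 burnt (F count now 6)
Step 2: +9 fires, +6 burnt (F count now 9)
Step 3: +4 fires, +9 burnt (F count now 4)
Step 4: +2 fires, +4 burnt (F count now 2)
Step 5: +0 fires, +2 burnt (F count now 0)
Fire out after step 5
Initially T: 22, now '.': 29
Total burnt (originally-T cells now '.'): 21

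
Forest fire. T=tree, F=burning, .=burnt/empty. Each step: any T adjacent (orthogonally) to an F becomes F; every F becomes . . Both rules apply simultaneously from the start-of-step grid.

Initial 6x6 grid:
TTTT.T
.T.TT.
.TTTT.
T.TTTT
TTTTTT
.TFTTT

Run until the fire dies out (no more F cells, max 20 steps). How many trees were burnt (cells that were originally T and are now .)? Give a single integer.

Answer: 26

Derivation:
Step 1: +3 fires, +1 burnt (F count now 3)
Step 2: +4 fires, +3 burnt (F count now 4)
Step 3: +5 fires, +4 burnt (F count now 5)
Step 4: +5 fires, +5 burnt (F count now 5)
Step 5: +4 fires, +5 burnt (F count now 4)
Step 6: +3 fires, +4 burnt (F count now 3)
Step 7: +2 fires, +3 burnt (F count now 2)
Step 8: +0 fires, +2 burnt (F count now 0)
Fire out after step 8
Initially T: 27, now '.': 35
Total burnt (originally-T cells now '.'): 26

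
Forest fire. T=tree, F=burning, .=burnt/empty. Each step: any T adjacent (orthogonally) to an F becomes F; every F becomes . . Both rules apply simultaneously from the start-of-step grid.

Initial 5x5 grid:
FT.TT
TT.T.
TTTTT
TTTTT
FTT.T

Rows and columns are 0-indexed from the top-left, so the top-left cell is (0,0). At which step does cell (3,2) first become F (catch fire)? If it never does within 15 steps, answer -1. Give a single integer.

Step 1: cell (3,2)='T' (+4 fires, +2 burnt)
Step 2: cell (3,2)='T' (+4 fires, +4 burnt)
Step 3: cell (3,2)='F' (+2 fires, +4 burnt)
  -> target ignites at step 3
Step 4: cell (3,2)='.' (+2 fires, +2 burnt)
Step 5: cell (3,2)='.' (+2 fires, +2 burnt)
Step 6: cell (3,2)='.' (+3 fires, +2 burnt)
Step 7: cell (3,2)='.' (+1 fires, +3 burnt)
Step 8: cell (3,2)='.' (+1 fires, +1 burnt)
Step 9: cell (3,2)='.' (+0 fires, +1 burnt)
  fire out at step 9

3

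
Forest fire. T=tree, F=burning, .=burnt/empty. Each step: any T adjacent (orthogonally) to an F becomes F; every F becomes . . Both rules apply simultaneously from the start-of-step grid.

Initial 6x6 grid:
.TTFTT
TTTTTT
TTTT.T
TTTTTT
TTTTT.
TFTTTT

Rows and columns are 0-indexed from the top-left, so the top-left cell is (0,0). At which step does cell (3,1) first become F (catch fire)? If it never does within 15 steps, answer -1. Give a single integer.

Step 1: cell (3,1)='T' (+6 fires, +2 burnt)
Step 2: cell (3,1)='F' (+9 fires, +6 burnt)
  -> target ignites at step 2
Step 3: cell (3,1)='.' (+9 fires, +9 burnt)
Step 4: cell (3,1)='.' (+6 fires, +9 burnt)
Step 5: cell (3,1)='.' (+1 fires, +6 burnt)
Step 6: cell (3,1)='.' (+0 fires, +1 burnt)
  fire out at step 6

2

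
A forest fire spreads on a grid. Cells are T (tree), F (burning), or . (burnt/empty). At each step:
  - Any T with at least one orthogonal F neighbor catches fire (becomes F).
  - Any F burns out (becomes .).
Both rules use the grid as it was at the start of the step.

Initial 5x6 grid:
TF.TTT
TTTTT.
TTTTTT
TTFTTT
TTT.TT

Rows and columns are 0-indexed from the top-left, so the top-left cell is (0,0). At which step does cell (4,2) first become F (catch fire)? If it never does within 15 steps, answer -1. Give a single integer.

Step 1: cell (4,2)='F' (+6 fires, +2 burnt)
  -> target ignites at step 1
Step 2: cell (4,2)='.' (+7 fires, +6 burnt)
Step 3: cell (4,2)='.' (+6 fires, +7 burnt)
Step 4: cell (4,2)='.' (+4 fires, +6 burnt)
Step 5: cell (4,2)='.' (+1 fires, +4 burnt)
Step 6: cell (4,2)='.' (+1 fires, +1 burnt)
Step 7: cell (4,2)='.' (+0 fires, +1 burnt)
  fire out at step 7

1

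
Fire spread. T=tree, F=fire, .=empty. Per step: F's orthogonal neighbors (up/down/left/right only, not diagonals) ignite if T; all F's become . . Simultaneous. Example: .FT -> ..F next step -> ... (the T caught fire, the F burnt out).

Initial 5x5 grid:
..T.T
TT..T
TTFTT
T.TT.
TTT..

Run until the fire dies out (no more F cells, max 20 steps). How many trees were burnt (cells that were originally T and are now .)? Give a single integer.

Answer: 14

Derivation:
Step 1: +3 fires, +1 burnt (F count now 3)
Step 2: +5 fires, +3 burnt (F count now 5)
Step 3: +4 fires, +5 burnt (F count now 4)
Step 4: +2 fires, +4 burnt (F count now 2)
Step 5: +0 fires, +2 burnt (F count now 0)
Fire out after step 5
Initially T: 15, now '.': 24
Total burnt (originally-T cells now '.'): 14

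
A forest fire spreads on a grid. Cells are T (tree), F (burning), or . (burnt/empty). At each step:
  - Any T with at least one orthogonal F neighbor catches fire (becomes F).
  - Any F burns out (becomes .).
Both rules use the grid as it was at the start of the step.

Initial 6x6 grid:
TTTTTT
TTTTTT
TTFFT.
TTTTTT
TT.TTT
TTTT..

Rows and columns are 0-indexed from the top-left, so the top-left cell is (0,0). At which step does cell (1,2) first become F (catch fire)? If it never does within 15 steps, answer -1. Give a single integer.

Step 1: cell (1,2)='F' (+6 fires, +2 burnt)
  -> target ignites at step 1
Step 2: cell (1,2)='.' (+8 fires, +6 burnt)
Step 3: cell (1,2)='.' (+9 fires, +8 burnt)
Step 4: cell (1,2)='.' (+6 fires, +9 burnt)
Step 5: cell (1,2)='.' (+1 fires, +6 burnt)
Step 6: cell (1,2)='.' (+0 fires, +1 burnt)
  fire out at step 6

1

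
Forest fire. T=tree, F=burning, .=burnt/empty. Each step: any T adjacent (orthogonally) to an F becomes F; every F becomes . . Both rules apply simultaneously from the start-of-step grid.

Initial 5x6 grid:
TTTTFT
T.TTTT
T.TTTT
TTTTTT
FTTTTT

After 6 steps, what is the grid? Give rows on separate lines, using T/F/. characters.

Step 1: 5 trees catch fire, 2 burn out
  TTTF.F
  T.TTFT
  T.TTTT
  FTTTTT
  .FTTTT
Step 2: 7 trees catch fire, 5 burn out
  TTF...
  T.TF.F
  F.TTFT
  .FTTTT
  ..FTTT
Step 3: 8 trees catch fire, 7 burn out
  TF....
  F.F...
  ..TF.F
  ..FTFT
  ...FTT
Step 4: 5 trees catch fire, 8 burn out
  F.....
  ......
  ..F...
  ...F.F
  ....FT
Step 5: 1 trees catch fire, 5 burn out
  ......
  ......
  ......
  ......
  .....F
Step 6: 0 trees catch fire, 1 burn out
  ......
  ......
  ......
  ......
  ......

......
......
......
......
......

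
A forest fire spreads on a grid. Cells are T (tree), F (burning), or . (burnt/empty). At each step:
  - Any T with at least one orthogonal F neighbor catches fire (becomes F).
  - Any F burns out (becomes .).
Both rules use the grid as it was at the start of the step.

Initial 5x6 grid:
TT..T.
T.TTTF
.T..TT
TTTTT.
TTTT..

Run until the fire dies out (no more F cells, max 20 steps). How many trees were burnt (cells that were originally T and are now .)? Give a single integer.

Step 1: +2 fires, +1 burnt (F count now 2)
Step 2: +3 fires, +2 burnt (F count now 3)
Step 3: +2 fires, +3 burnt (F count now 2)
Step 4: +1 fires, +2 burnt (F count now 1)
Step 5: +2 fires, +1 burnt (F count now 2)
Step 6: +2 fires, +2 burnt (F count now 2)
Step 7: +3 fires, +2 burnt (F count now 3)
Step 8: +1 fires, +3 burnt (F count now 1)
Step 9: +0 fires, +1 burnt (F count now 0)
Fire out after step 9
Initially T: 19, now '.': 27
Total burnt (originally-T cells now '.'): 16

Answer: 16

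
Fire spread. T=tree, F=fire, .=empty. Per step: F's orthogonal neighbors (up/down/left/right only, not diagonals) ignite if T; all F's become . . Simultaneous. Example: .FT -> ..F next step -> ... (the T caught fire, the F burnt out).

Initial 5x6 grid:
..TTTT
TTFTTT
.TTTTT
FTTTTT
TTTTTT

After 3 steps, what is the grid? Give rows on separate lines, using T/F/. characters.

Step 1: 6 trees catch fire, 2 burn out
  ..FTTT
  TF.FTT
  .TFTTT
  .FTTTT
  FTTTTT
Step 2: 7 trees catch fire, 6 burn out
  ...FTT
  F...FT
  .F.FTT
  ..FTTT
  .FTTTT
Step 3: 5 trees catch fire, 7 burn out
  ....FT
  .....F
  ....FT
  ...FTT
  ..FTTT

....FT
.....F
....FT
...FTT
..FTTT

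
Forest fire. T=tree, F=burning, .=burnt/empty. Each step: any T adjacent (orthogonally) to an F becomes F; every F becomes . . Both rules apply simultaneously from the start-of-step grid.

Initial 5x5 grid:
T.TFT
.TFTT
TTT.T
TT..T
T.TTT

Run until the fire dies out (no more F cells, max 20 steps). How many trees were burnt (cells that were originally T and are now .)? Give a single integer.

Answer: 16

Derivation:
Step 1: +5 fires, +2 burnt (F count now 5)
Step 2: +2 fires, +5 burnt (F count now 2)
Step 3: +3 fires, +2 burnt (F count now 3)
Step 4: +2 fires, +3 burnt (F count now 2)
Step 5: +2 fires, +2 burnt (F count now 2)
Step 6: +1 fires, +2 burnt (F count now 1)
Step 7: +1 fires, +1 burnt (F count now 1)
Step 8: +0 fires, +1 burnt (F count now 0)
Fire out after step 8
Initially T: 17, now '.': 24
Total burnt (originally-T cells now '.'): 16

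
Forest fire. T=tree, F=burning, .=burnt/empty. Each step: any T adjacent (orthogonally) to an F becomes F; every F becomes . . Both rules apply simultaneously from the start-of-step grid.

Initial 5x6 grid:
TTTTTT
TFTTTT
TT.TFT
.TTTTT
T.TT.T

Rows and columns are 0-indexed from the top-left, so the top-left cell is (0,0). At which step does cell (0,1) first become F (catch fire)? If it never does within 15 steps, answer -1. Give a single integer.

Step 1: cell (0,1)='F' (+8 fires, +2 burnt)
  -> target ignites at step 1
Step 2: cell (0,1)='.' (+9 fires, +8 burnt)
Step 3: cell (0,1)='.' (+5 fires, +9 burnt)
Step 4: cell (0,1)='.' (+1 fires, +5 burnt)
Step 5: cell (0,1)='.' (+0 fires, +1 burnt)
  fire out at step 5

1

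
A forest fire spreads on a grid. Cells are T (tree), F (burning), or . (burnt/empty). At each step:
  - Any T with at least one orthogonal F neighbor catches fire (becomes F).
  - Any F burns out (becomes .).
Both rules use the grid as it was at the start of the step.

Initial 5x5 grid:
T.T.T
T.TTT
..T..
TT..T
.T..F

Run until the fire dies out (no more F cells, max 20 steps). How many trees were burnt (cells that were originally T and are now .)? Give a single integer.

Answer: 1

Derivation:
Step 1: +1 fires, +1 burnt (F count now 1)
Step 2: +0 fires, +1 burnt (F count now 0)
Fire out after step 2
Initially T: 12, now '.': 14
Total burnt (originally-T cells now '.'): 1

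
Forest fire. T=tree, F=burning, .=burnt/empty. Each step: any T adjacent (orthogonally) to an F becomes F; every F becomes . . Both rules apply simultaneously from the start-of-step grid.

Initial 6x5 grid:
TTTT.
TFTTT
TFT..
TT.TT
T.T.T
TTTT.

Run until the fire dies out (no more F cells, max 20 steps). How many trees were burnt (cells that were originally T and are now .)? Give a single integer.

Step 1: +6 fires, +2 burnt (F count now 6)
Step 2: +4 fires, +6 burnt (F count now 4)
Step 3: +3 fires, +4 burnt (F count now 3)
Step 4: +1 fires, +3 burnt (F count now 1)
Step 5: +1 fires, +1 burnt (F count now 1)
Step 6: +1 fires, +1 burnt (F count now 1)
Step 7: +2 fires, +1 burnt (F count now 2)
Step 8: +0 fires, +2 burnt (F count now 0)
Fire out after step 8
Initially T: 21, now '.': 27
Total burnt (originally-T cells now '.'): 18

Answer: 18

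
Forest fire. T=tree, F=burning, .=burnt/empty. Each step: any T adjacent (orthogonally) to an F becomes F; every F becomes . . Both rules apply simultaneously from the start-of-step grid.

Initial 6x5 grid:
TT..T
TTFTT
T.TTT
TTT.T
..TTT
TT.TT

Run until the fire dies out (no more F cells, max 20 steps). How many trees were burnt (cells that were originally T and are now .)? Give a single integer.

Answer: 20

Derivation:
Step 1: +3 fires, +1 burnt (F count now 3)
Step 2: +5 fires, +3 burnt (F count now 5)
Step 3: +6 fires, +5 burnt (F count now 6)
Step 4: +3 fires, +6 burnt (F count now 3)
Step 5: +2 fires, +3 burnt (F count now 2)
Step 6: +1 fires, +2 burnt (F count now 1)
Step 7: +0 fires, +1 burnt (F count now 0)
Fire out after step 7
Initially T: 22, now '.': 28
Total burnt (originally-T cells now '.'): 20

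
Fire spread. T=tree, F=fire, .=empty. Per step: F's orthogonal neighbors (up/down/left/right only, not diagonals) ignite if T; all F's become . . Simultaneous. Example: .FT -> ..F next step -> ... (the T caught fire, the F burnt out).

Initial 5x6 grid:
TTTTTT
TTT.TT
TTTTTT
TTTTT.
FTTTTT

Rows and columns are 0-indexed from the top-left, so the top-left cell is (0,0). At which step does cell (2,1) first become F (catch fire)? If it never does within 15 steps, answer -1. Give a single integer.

Step 1: cell (2,1)='T' (+2 fires, +1 burnt)
Step 2: cell (2,1)='T' (+3 fires, +2 burnt)
Step 3: cell (2,1)='F' (+4 fires, +3 burnt)
  -> target ignites at step 3
Step 4: cell (2,1)='.' (+5 fires, +4 burnt)
Step 5: cell (2,1)='.' (+5 fires, +5 burnt)
Step 6: cell (2,1)='.' (+2 fires, +5 burnt)
Step 7: cell (2,1)='.' (+3 fires, +2 burnt)
Step 8: cell (2,1)='.' (+2 fires, +3 burnt)
Step 9: cell (2,1)='.' (+1 fires, +2 burnt)
Step 10: cell (2,1)='.' (+0 fires, +1 burnt)
  fire out at step 10

3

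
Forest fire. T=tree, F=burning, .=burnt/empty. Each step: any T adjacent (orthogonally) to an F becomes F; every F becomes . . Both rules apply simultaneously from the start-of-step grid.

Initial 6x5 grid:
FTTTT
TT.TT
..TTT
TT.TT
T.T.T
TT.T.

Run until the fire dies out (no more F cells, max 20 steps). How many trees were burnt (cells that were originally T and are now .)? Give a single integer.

Answer: 14

Derivation:
Step 1: +2 fires, +1 burnt (F count now 2)
Step 2: +2 fires, +2 burnt (F count now 2)
Step 3: +1 fires, +2 burnt (F count now 1)
Step 4: +2 fires, +1 burnt (F count now 2)
Step 5: +2 fires, +2 burnt (F count now 2)
Step 6: +3 fires, +2 burnt (F count now 3)
Step 7: +1 fires, +3 burnt (F count now 1)
Step 8: +1 fires, +1 burnt (F count now 1)
Step 9: +0 fires, +1 burnt (F count now 0)
Fire out after step 9
Initially T: 21, now '.': 23
Total burnt (originally-T cells now '.'): 14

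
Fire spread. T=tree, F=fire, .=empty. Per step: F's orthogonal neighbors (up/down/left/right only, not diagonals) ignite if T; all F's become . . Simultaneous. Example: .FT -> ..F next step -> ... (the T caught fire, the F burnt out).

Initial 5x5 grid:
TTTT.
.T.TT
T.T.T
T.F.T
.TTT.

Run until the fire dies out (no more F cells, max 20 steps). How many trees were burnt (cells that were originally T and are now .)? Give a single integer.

Answer: 4

Derivation:
Step 1: +2 fires, +1 burnt (F count now 2)
Step 2: +2 fires, +2 burnt (F count now 2)
Step 3: +0 fires, +2 burnt (F count now 0)
Fire out after step 3
Initially T: 15, now '.': 14
Total burnt (originally-T cells now '.'): 4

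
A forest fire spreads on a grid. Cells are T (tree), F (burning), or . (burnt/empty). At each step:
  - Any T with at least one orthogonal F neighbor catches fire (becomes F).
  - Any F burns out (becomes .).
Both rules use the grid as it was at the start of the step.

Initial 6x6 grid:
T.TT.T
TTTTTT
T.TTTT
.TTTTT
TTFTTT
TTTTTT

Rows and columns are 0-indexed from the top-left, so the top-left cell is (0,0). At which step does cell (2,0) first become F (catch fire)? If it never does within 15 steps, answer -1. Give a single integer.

Step 1: cell (2,0)='T' (+4 fires, +1 burnt)
Step 2: cell (2,0)='T' (+7 fires, +4 burnt)
Step 3: cell (2,0)='T' (+6 fires, +7 burnt)
Step 4: cell (2,0)='T' (+6 fires, +6 burnt)
Step 5: cell (2,0)='T' (+4 fires, +6 burnt)
Step 6: cell (2,0)='F' (+3 fires, +4 burnt)
  -> target ignites at step 6
Step 7: cell (2,0)='.' (+1 fires, +3 burnt)
Step 8: cell (2,0)='.' (+0 fires, +1 burnt)
  fire out at step 8

6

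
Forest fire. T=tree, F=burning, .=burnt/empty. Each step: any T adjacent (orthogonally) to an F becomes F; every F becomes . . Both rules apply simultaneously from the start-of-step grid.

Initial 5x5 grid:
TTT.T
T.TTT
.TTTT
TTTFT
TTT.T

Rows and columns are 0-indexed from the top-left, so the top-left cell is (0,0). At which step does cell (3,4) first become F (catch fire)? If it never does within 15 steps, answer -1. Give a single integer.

Step 1: cell (3,4)='F' (+3 fires, +1 burnt)
  -> target ignites at step 1
Step 2: cell (3,4)='.' (+6 fires, +3 burnt)
Step 3: cell (3,4)='.' (+5 fires, +6 burnt)
Step 4: cell (3,4)='.' (+3 fires, +5 burnt)
Step 5: cell (3,4)='.' (+1 fires, +3 burnt)
Step 6: cell (3,4)='.' (+1 fires, +1 burnt)
Step 7: cell (3,4)='.' (+1 fires, +1 burnt)
Step 8: cell (3,4)='.' (+0 fires, +1 burnt)
  fire out at step 8

1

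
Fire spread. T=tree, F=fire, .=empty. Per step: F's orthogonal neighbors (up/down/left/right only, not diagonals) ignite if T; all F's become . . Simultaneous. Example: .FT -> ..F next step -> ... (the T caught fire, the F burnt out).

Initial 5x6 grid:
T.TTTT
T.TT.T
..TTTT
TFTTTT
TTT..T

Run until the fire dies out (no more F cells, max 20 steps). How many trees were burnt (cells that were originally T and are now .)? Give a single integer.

Answer: 20

Derivation:
Step 1: +3 fires, +1 burnt (F count now 3)
Step 2: +4 fires, +3 burnt (F count now 4)
Step 3: +3 fires, +4 burnt (F count now 3)
Step 4: +4 fires, +3 burnt (F count now 4)
Step 5: +3 fires, +4 burnt (F count now 3)
Step 6: +2 fires, +3 burnt (F count now 2)
Step 7: +1 fires, +2 burnt (F count now 1)
Step 8: +0 fires, +1 burnt (F count now 0)
Fire out after step 8
Initially T: 22, now '.': 28
Total burnt (originally-T cells now '.'): 20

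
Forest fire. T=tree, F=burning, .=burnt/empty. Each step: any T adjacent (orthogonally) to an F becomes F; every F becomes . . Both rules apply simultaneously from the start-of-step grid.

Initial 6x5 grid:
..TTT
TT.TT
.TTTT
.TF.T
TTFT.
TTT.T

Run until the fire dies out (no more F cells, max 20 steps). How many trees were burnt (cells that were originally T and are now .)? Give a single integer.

Answer: 19

Derivation:
Step 1: +5 fires, +2 burnt (F count now 5)
Step 2: +4 fires, +5 burnt (F count now 4)
Step 3: +4 fires, +4 burnt (F count now 4)
Step 4: +4 fires, +4 burnt (F count now 4)
Step 5: +2 fires, +4 burnt (F count now 2)
Step 6: +0 fires, +2 burnt (F count now 0)
Fire out after step 6
Initially T: 20, now '.': 29
Total burnt (originally-T cells now '.'): 19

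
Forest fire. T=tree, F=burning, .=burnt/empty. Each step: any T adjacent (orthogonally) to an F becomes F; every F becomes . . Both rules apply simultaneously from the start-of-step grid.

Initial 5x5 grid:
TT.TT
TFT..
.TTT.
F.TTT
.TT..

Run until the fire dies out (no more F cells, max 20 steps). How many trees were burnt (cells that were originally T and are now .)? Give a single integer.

Step 1: +4 fires, +2 burnt (F count now 4)
Step 2: +2 fires, +4 burnt (F count now 2)
Step 3: +2 fires, +2 burnt (F count now 2)
Step 4: +2 fires, +2 burnt (F count now 2)
Step 5: +2 fires, +2 burnt (F count now 2)
Step 6: +0 fires, +2 burnt (F count now 0)
Fire out after step 6
Initially T: 14, now '.': 23
Total burnt (originally-T cells now '.'): 12

Answer: 12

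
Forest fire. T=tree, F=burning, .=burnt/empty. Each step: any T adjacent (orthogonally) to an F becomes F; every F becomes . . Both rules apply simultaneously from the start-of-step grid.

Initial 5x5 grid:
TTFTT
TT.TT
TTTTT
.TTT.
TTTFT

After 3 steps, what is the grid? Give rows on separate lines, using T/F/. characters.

Step 1: 5 trees catch fire, 2 burn out
  TF.FT
  TT.TT
  TTTTT
  .TTF.
  TTF.F
Step 2: 7 trees catch fire, 5 burn out
  F...F
  TF.FT
  TTTFT
  .TF..
  TF...
Step 3: 7 trees catch fire, 7 burn out
  .....
  F...F
  TFF.F
  .F...
  F....

.....
F...F
TFF.F
.F...
F....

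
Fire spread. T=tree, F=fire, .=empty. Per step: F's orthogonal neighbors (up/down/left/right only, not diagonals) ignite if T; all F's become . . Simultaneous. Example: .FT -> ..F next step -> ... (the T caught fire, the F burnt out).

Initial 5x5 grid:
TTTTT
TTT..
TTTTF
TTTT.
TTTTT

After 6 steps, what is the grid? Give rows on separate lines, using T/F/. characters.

Step 1: 1 trees catch fire, 1 burn out
  TTTTT
  TTT..
  TTTF.
  TTTT.
  TTTTT
Step 2: 2 trees catch fire, 1 burn out
  TTTTT
  TTT..
  TTF..
  TTTF.
  TTTTT
Step 3: 4 trees catch fire, 2 burn out
  TTTTT
  TTF..
  TF...
  TTF..
  TTTFT
Step 4: 6 trees catch fire, 4 burn out
  TTFTT
  TF...
  F....
  TF...
  TTF.F
Step 5: 5 trees catch fire, 6 burn out
  TF.FT
  F....
  .....
  F....
  TF...
Step 6: 3 trees catch fire, 5 burn out
  F...F
  .....
  .....
  .....
  F....

F...F
.....
.....
.....
F....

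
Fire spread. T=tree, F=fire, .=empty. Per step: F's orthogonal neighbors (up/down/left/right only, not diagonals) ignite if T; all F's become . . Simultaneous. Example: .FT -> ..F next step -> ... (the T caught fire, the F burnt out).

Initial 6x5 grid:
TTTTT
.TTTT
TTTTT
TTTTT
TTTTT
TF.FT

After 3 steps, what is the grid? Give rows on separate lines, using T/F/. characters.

Step 1: 4 trees catch fire, 2 burn out
  TTTTT
  .TTTT
  TTTTT
  TTTTT
  TFTFT
  F...F
Step 2: 5 trees catch fire, 4 burn out
  TTTTT
  .TTTT
  TTTTT
  TFTFT
  F.F.F
  .....
Step 3: 5 trees catch fire, 5 burn out
  TTTTT
  .TTTT
  TFTFT
  F.F.F
  .....
  .....

TTTTT
.TTTT
TFTFT
F.F.F
.....
.....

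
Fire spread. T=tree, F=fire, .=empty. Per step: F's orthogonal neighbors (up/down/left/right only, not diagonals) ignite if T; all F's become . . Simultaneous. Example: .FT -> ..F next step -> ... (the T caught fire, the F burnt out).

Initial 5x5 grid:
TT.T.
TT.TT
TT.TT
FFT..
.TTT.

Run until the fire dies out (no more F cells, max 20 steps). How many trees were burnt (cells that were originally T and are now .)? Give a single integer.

Answer: 10

Derivation:
Step 1: +4 fires, +2 burnt (F count now 4)
Step 2: +3 fires, +4 burnt (F count now 3)
Step 3: +3 fires, +3 burnt (F count now 3)
Step 4: +0 fires, +3 burnt (F count now 0)
Fire out after step 4
Initially T: 15, now '.': 20
Total burnt (originally-T cells now '.'): 10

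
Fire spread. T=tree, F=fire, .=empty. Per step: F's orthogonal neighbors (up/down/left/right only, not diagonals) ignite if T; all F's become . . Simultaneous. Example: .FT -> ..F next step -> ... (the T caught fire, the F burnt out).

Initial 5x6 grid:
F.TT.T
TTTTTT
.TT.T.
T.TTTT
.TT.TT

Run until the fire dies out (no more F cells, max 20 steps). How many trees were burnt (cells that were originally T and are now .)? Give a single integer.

Step 1: +1 fires, +1 burnt (F count now 1)
Step 2: +1 fires, +1 burnt (F count now 1)
Step 3: +2 fires, +1 burnt (F count now 2)
Step 4: +3 fires, +2 burnt (F count now 3)
Step 5: +3 fires, +3 burnt (F count now 3)
Step 6: +4 fires, +3 burnt (F count now 4)
Step 7: +3 fires, +4 burnt (F count now 3)
Step 8: +2 fires, +3 burnt (F count now 2)
Step 9: +1 fires, +2 burnt (F count now 1)
Step 10: +0 fires, +1 burnt (F count now 0)
Fire out after step 10
Initially T: 21, now '.': 29
Total burnt (originally-T cells now '.'): 20

Answer: 20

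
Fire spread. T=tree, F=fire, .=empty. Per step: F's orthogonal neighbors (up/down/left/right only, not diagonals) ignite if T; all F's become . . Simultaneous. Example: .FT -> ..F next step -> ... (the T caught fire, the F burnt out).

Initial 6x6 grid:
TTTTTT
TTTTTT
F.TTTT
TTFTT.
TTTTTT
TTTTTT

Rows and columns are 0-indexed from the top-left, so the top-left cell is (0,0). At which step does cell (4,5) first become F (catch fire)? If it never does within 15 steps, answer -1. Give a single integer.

Step 1: cell (4,5)='T' (+6 fires, +2 burnt)
Step 2: cell (4,5)='T' (+9 fires, +6 burnt)
Step 3: cell (4,5)='T' (+8 fires, +9 burnt)
Step 4: cell (4,5)='F' (+5 fires, +8 burnt)
  -> target ignites at step 4
Step 5: cell (4,5)='.' (+3 fires, +5 burnt)
Step 6: cell (4,5)='.' (+1 fires, +3 burnt)
Step 7: cell (4,5)='.' (+0 fires, +1 burnt)
  fire out at step 7

4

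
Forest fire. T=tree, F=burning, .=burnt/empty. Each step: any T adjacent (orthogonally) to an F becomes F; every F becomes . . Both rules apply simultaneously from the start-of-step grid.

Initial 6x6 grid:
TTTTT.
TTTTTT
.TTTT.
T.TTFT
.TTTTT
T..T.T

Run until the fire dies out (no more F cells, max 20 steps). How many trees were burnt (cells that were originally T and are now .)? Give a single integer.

Answer: 25

Derivation:
Step 1: +4 fires, +1 burnt (F count now 4)
Step 2: +5 fires, +4 burnt (F count now 5)
Step 3: +7 fires, +5 burnt (F count now 7)
Step 4: +4 fires, +7 burnt (F count now 4)
Step 5: +2 fires, +4 burnt (F count now 2)
Step 6: +2 fires, +2 burnt (F count now 2)
Step 7: +1 fires, +2 burnt (F count now 1)
Step 8: +0 fires, +1 burnt (F count now 0)
Fire out after step 8
Initially T: 27, now '.': 34
Total burnt (originally-T cells now '.'): 25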